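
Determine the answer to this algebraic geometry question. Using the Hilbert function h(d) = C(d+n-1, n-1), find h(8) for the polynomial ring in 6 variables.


The Hilbert function for the polynomial ring in 6 variables is:
h(d) = C(d+n-1, n-1)
h(8) = C(8+6-1, 6-1) = C(13, 5)
= 13! / (5! * 8!)
= 1287

1287


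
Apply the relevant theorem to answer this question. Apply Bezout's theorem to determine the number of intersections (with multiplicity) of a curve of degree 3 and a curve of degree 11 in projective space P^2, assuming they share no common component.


Bezout's theorem states the intersection count equals the product of degrees.
Intersection count = 3 * 11 = 33

33


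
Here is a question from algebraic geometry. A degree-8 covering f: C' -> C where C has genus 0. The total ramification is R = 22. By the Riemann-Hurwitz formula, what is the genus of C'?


Riemann-Hurwitz formula: 2g' - 2 = d(2g - 2) + R
Given: d = 8, g = 0, R = 22
2g' - 2 = 8*(2*0 - 2) + 22
2g' - 2 = 8*(-2) + 22
2g' - 2 = -16 + 22 = 6
2g' = 8
g' = 4

4


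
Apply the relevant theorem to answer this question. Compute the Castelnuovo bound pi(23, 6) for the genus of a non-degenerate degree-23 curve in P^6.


Castelnuovo's bound: write d - 1 = m(r-1) + epsilon with 0 <= epsilon < r-1.
d - 1 = 23 - 1 = 22
r - 1 = 6 - 1 = 5
22 = 4*5 + 2, so m = 4, epsilon = 2
pi(d, r) = m(m-1)(r-1)/2 + m*epsilon
= 4*3*5/2 + 4*2
= 60/2 + 8
= 30 + 8 = 38

38


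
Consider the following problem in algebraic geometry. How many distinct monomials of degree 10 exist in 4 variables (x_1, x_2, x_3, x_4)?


The number of degree-10 monomials in 4 variables is C(d+n-1, n-1).
= C(10+4-1, 4-1) = C(13, 3)
= 286

286


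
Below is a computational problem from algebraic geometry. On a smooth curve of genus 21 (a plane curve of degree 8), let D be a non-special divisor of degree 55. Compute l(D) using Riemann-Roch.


First, compute the genus of a smooth plane curve of degree 8:
g = (d-1)(d-2)/2 = (8-1)(8-2)/2 = 21
For a non-special divisor D (i.e., h^1(D) = 0), Riemann-Roch gives:
l(D) = deg(D) - g + 1
Since deg(D) = 55 >= 2g - 1 = 41, D is non-special.
l(D) = 55 - 21 + 1 = 35

35


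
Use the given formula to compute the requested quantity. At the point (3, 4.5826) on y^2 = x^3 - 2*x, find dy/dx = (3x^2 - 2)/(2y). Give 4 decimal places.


Using implicit differentiation of y^2 = x^3 - 2*x:
2y * dy/dx = 3x^2 - 2
dy/dx = (3x^2 - 2)/(2y)
Numerator: 3*3^2 - 2 = 25
Denominator: 2*4.5826 = 9.1652
dy/dx = 25/9.1652 = 2.7277

2.7277


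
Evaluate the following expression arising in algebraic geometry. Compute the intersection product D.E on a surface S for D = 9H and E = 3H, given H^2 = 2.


Using bilinearity of the intersection pairing on a surface S:
(aH).(bH) = ab * (H.H)
We have H^2 = 2.
D.E = (9H).(3H) = 9*3*2
= 27*2
= 54

54


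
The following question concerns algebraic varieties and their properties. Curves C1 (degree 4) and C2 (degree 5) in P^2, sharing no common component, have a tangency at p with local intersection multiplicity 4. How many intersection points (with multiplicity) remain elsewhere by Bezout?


By Bezout's theorem, the total intersection number is d1 * d2.
Total = 4 * 5 = 20
Intersection multiplicity at p = 4
Remaining intersections = 20 - 4 = 16

16


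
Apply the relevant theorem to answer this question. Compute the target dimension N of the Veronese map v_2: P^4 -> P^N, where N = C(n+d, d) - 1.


The Veronese embedding v_d: P^n -> P^N maps each point to all
degree-d monomials in n+1 homogeneous coordinates.
N = C(n+d, d) - 1
N = C(4+2, 2) - 1
N = C(6, 2) - 1
C(6, 2) = 15
N = 15 - 1 = 14

14


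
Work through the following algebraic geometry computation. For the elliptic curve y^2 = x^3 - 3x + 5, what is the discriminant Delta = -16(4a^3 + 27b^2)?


Compute each component:
4a^3 = 4*(-3)^3 = 4*(-27) = -108
27b^2 = 27*5^2 = 27*25 = 675
4a^3 + 27b^2 = -108 + 675 = 567
Delta = -16*567 = -9072

-9072


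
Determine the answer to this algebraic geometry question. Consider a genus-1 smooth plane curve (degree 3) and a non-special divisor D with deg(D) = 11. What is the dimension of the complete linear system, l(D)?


First, compute the genus of a smooth plane curve of degree 3:
g = (d-1)(d-2)/2 = (3-1)(3-2)/2 = 1
For a non-special divisor D (i.e., h^1(D) = 0), Riemann-Roch gives:
l(D) = deg(D) - g + 1
Since deg(D) = 11 >= 2g - 1 = 1, D is non-special.
l(D) = 11 - 1 + 1 = 11

11


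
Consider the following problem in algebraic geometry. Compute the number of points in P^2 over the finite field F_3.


P^2(F_3) has (q^(n+1) - 1)/(q - 1) points.
= 3^2 + 3^1 + 3^0
= 9 + 3 + 1
= 13

13


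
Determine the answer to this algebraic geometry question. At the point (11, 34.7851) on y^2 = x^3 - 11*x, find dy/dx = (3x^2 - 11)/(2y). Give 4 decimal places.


Using implicit differentiation of y^2 = x^3 - 11*x:
2y * dy/dx = 3x^2 - 11
dy/dx = (3x^2 - 11)/(2y)
Numerator: 3*11^2 - 11 = 352
Denominator: 2*34.7851 = 69.5702
dy/dx = 352/69.5702 = 5.0596

5.0596


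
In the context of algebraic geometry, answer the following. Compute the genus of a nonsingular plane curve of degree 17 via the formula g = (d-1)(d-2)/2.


Using the genus formula for smooth plane curves:
g = (d-1)(d-2)/2
g = (17-1)(17-2)/2
g = 16*15/2
g = 240/2 = 120

120


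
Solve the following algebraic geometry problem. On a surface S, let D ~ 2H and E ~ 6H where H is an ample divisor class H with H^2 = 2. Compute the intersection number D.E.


Using bilinearity of the intersection pairing on a surface S:
(aH).(bH) = ab * (H.H)
We have H^2 = 2.
D.E = (2H).(6H) = 2*6*2
= 12*2
= 24

24


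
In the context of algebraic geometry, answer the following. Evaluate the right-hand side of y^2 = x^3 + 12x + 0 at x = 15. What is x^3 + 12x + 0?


Compute x^3 + 12x + 0 at x = 15:
x^3 = 15^3 = 3375
12*x = 12*15 = 180
Sum: 3375 + 180 + 0 = 3555

3555


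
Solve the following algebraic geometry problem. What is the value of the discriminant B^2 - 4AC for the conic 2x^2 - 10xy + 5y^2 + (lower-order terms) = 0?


The discriminant of a conic Ax^2 + Bxy + Cy^2 + ... = 0 is B^2 - 4AC.
B^2 = (-10)^2 = 100
4AC = 4*2*5 = 40
Discriminant = 100 - 40 = 60

60


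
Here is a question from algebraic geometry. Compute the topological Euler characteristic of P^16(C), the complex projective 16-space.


The complex projective space P^16 has one cell in each even real dimension 0, 2, ..., 32.
The cohomology groups are H^{2k}(P^16) = Z for k = 0,...,16, and 0 otherwise.
Euler characteristic = sum of Betti numbers = 1 per even-dimensional cohomology group.
chi(P^16) = 16 + 1 = 17

17


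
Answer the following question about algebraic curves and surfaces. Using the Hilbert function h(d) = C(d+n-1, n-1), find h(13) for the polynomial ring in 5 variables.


The Hilbert function for the polynomial ring in 5 variables is:
h(d) = C(d+n-1, n-1)
h(13) = C(13+5-1, 5-1) = C(17, 4)
= 17! / (4! * 13!)
= 2380

2380


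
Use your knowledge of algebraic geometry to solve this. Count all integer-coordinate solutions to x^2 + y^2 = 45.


Systematically check integer values of x where x^2 <= 45.
For each valid x, check if 45 - x^2 is a perfect square.
x=3: 45 - 9 = 36, sqrt = 6 (valid)
x=6: 45 - 36 = 9, sqrt = 3 (valid)
Total integer solutions found: 8

8


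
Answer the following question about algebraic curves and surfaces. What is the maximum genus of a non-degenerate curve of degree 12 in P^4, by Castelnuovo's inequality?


Castelnuovo's bound: write d - 1 = m(r-1) + epsilon with 0 <= epsilon < r-1.
d - 1 = 12 - 1 = 11
r - 1 = 4 - 1 = 3
11 = 3*3 + 2, so m = 3, epsilon = 2
pi(d, r) = m(m-1)(r-1)/2 + m*epsilon
= 3*2*3/2 + 3*2
= 18/2 + 6
= 9 + 6 = 15

15


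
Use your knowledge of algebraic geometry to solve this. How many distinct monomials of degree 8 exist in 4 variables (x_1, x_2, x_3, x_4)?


The number of degree-8 monomials in 4 variables is C(d+n-1, n-1).
= C(8+4-1, 4-1) = C(11, 3)
= 165

165


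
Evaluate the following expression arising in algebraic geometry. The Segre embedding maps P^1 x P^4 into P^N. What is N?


The Segre embedding maps P^m x P^n into P^N via
all products of coordinates from each factor.
N = (m+1)(n+1) - 1
N = (1+1)(4+1) - 1
N = 2*5 - 1
N = 10 - 1 = 9

9


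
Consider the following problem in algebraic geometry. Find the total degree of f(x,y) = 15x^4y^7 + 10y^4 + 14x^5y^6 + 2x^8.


Examine each term for its total degree (sum of exponents).
  Term '15x^4y^7' has total degree 4+7 = 11.
  Term '10y^4' has total degree 0+4 = 4.
  Term '14x^5y^6' has total degree 5+6 = 11.
  Term '2x^8' has total degree 8+0 = 8.
The maximum total degree among all terms is 11.

11


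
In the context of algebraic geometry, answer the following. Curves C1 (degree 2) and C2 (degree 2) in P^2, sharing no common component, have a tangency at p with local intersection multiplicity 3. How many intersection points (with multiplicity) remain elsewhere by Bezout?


By Bezout's theorem, the total intersection number is d1 * d2.
Total = 2 * 2 = 4
Intersection multiplicity at p = 3
Remaining intersections = 4 - 3 = 1

1


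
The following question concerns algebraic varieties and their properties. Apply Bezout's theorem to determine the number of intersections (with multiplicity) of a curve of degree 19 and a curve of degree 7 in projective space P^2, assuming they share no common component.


Bezout's theorem states the intersection count equals the product of degrees.
Intersection count = 19 * 7 = 133

133


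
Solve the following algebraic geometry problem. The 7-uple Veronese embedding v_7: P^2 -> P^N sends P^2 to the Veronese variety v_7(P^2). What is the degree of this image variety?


The Veronese variety v_7(P^2) has degree d^r.
d^r = 7^2 = 49

49


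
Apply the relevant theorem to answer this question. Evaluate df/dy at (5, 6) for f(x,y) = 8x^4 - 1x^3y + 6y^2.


df/dy = (-1)*x^3 + 2*6*y^1
At (5,6): (-1)*5^3 + 2*6*6^1
= -125 + 72
= -53

-53


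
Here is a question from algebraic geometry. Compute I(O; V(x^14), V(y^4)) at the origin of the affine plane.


The intersection multiplicity of V(x^a) and V(y^b) at the origin is:
I(O; V(x^14), V(y^4)) = dim_k(k[x,y]/(x^14, y^4))
A basis for k[x,y]/(x^14, y^4) is the set of monomials x^i * y^j
where 0 <= i < 14 and 0 <= j < 4.
The number of such monomials is 14 * 4 = 56

56


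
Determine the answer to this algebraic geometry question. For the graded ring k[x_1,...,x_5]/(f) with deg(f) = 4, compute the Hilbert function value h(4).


For R = k[x_1,...,x_n]/(f) with f homogeneous of degree e:
The Hilbert series is (1 - t^e)/(1 - t)^n.
So h(d) = C(d+n-1, n-1) - C(d-e+n-1, n-1) for d >= e.
With n=5, e=4, d=4:
C(4+5-1, 5-1) = C(8, 4) = 70
C(4-4+5-1, 5-1) = C(4, 4) = 1
h(4) = 70 - 1 = 69

69


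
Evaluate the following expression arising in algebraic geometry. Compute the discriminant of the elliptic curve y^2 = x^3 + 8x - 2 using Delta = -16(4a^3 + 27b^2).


Compute each component:
4a^3 = 4*8^3 = 4*512 = 2048
27b^2 = 27*(-2)^2 = 27*4 = 108
4a^3 + 27b^2 = 2048 + 108 = 2156
Delta = -16*2156 = -34496

-34496


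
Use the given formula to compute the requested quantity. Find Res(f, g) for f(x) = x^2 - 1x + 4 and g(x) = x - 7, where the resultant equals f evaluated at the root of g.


For Res(f, x - c), we evaluate f at x = c.
f(7) = 7^2 - 1*7 + 4
= 49 - 7 + 4
= 42 + 4 = 46
Res(f, g) = 46

46


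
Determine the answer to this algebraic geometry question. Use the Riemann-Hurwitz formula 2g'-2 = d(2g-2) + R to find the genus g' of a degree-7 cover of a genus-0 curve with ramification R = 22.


Riemann-Hurwitz formula: 2g' - 2 = d(2g - 2) + R
Given: d = 7, g = 0, R = 22
2g' - 2 = 7*(2*0 - 2) + 22
2g' - 2 = 7*(-2) + 22
2g' - 2 = -14 + 22 = 8
2g' = 10
g' = 5

5


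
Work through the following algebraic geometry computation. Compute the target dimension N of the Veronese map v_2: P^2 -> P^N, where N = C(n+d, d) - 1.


The Veronese embedding v_d: P^n -> P^N maps each point to all
degree-d monomials in n+1 homogeneous coordinates.
N = C(n+d, d) - 1
N = C(2+2, 2) - 1
N = C(4, 2) - 1
C(4, 2) = 6
N = 6 - 1 = 5

5


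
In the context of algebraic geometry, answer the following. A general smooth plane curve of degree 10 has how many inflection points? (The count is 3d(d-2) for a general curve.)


For a general smooth plane curve C of degree d, the inflection points are
the intersection of C with its Hessian curve, which has degree 3(d-2).
By Bezout, the total intersection number is d * 3(d-2) = 10 * 24 = 240.
For a general curve every flex is ordinary, so each contributes
multiplicity 1 to C·Hess(C), and the number of distinct inflection
points is 3d(d-2).
Inflection points = 3*10*(10-2) = 3*10*8 = 240

240


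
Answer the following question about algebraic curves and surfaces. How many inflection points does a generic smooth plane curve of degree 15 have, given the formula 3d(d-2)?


For a general smooth plane curve C of degree d, the inflection points are
the intersection of C with its Hessian curve, which has degree 3(d-2).
By Bezout, the total intersection number is d * 3(d-2) = 15 * 39 = 585.
For a general curve every flex is ordinary, so each contributes
multiplicity 1 to C·Hess(C), and the number of distinct inflection
points is 3d(d-2).
Inflection points = 3*15*(15-2) = 3*15*13 = 585

585


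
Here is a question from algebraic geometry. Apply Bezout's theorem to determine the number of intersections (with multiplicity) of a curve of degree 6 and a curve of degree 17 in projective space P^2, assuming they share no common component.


Bezout's theorem states the intersection count equals the product of degrees.
Intersection count = 6 * 17 = 102

102


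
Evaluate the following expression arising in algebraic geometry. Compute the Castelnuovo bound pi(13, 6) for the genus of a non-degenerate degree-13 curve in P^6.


Castelnuovo's bound: write d - 1 = m(r-1) + epsilon with 0 <= epsilon < r-1.
d - 1 = 13 - 1 = 12
r - 1 = 6 - 1 = 5
12 = 2*5 + 2, so m = 2, epsilon = 2
pi(d, r) = m(m-1)(r-1)/2 + m*epsilon
= 2*1*5/2 + 2*2
= 10/2 + 4
= 5 + 4 = 9

9


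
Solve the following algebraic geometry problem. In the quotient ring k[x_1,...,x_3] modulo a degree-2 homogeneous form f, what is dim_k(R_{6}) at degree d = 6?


For R = k[x_1,...,x_n]/(f) with f homogeneous of degree e:
The Hilbert series is (1 - t^e)/(1 - t)^n.
So h(d) = C(d+n-1, n-1) - C(d-e+n-1, n-1) for d >= e.
With n=3, e=2, d=6:
C(6+3-1, 3-1) = C(8, 2) = 28
C(6-2+3-1, 3-1) = C(6, 2) = 15
h(6) = 28 - 15 = 13

13


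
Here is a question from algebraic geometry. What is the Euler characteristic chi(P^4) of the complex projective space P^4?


The complex projective space P^4 has one cell in each even real dimension 0, 2, ..., 8.
The cohomology groups are H^{2k}(P^4) = Z for k = 0,...,4, and 0 otherwise.
Euler characteristic = sum of Betti numbers = 1 per even-dimensional cohomology group.
chi(P^4) = 4 + 1 = 5

5


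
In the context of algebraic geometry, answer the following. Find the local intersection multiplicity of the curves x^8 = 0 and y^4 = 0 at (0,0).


The intersection multiplicity of V(x^a) and V(y^b) at the origin is:
I(O; V(x^8), V(y^4)) = dim_k(k[x,y]/(x^8, y^4))
A basis for k[x,y]/(x^8, y^4) is the set of monomials x^i * y^j
where 0 <= i < 8 and 0 <= j < 4.
The number of such monomials is 8 * 4 = 32

32


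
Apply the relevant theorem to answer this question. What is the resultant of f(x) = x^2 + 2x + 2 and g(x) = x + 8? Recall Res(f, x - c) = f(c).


For Res(f, x - c), we evaluate f at x = c.
f(-8) = (-8)^2 + 2*(-8) + 2
= 64 - 16 + 2
= 48 + 2 = 50
Res(f, g) = 50

50


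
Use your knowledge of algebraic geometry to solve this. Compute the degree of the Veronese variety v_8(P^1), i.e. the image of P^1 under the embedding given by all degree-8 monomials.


The Veronese variety v_8(P^1) has degree d^r.
d^r = 8^1 = 8

8


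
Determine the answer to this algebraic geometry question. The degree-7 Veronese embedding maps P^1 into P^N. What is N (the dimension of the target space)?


The Veronese embedding v_d: P^n -> P^N maps each point to all
degree-d monomials in n+1 homogeneous coordinates.
N = C(n+d, d) - 1
N = C(1+7, 7) - 1
N = C(8, 7) - 1
C(8, 7) = 8
N = 8 - 1 = 7

7


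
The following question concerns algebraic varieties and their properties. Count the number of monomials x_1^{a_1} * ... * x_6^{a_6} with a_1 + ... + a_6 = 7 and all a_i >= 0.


The number of degree-7 monomials in 6 variables is C(d+n-1, n-1).
= C(7+6-1, 6-1) = C(12, 5)
= 792

792


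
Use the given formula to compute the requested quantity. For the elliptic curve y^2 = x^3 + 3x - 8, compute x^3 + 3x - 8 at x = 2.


Compute x^3 + 3x - 8 at x = 2:
x^3 = 2^3 = 8
3*x = 3*2 = 6
Sum: 8 + 6 - 8 = 6

6


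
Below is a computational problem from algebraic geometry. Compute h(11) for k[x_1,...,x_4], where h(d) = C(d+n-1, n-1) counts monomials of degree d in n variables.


The Hilbert function for the polynomial ring in 4 variables is:
h(d) = C(d+n-1, n-1)
h(11) = C(11+4-1, 4-1) = C(14, 3)
= 14! / (3! * 11!)
= 364

364


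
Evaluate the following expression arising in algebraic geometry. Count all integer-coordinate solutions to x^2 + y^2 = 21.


Systematically check integer values of x where x^2 <= 21.
For each valid x, check if 21 - x^2 is a perfect square.
Total integer solutions found: 0

0


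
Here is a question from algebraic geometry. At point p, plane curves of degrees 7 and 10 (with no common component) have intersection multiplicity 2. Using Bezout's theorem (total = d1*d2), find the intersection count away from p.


By Bezout's theorem, the total intersection number is d1 * d2.
Total = 7 * 10 = 70
Intersection multiplicity at p = 2
Remaining intersections = 70 - 2 = 68

68


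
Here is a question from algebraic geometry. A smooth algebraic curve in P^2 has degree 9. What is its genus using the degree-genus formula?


Using the genus formula for smooth plane curves:
g = (d-1)(d-2)/2
g = (9-1)(9-2)/2
g = 8*7/2
g = 56/2 = 28

28


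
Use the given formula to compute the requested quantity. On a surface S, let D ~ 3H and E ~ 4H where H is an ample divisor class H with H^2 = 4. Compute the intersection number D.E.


Using bilinearity of the intersection pairing on a surface S:
(aH).(bH) = ab * (H.H)
We have H^2 = 4.
D.E = (3H).(4H) = 3*4*4
= 12*4
= 48

48


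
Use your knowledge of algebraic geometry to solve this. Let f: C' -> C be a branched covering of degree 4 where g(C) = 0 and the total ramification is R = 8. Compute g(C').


Riemann-Hurwitz formula: 2g' - 2 = d(2g - 2) + R
Given: d = 4, g = 0, R = 8
2g' - 2 = 4*(2*0 - 2) + 8
2g' - 2 = 4*(-2) + 8
2g' - 2 = -8 + 8 = 0
2g' = 2
g' = 1

1


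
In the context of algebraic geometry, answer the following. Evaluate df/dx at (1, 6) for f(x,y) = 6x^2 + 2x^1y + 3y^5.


df/dx = 2*6*x^1 + 1*2*x^0*y
At (1,6): 2*6*1^1 + 1*2*1^0*6
= 12 + 12
= 24

24


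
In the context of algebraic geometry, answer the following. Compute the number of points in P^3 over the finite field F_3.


P^3(F_3) has (q^(n+1) - 1)/(q - 1) points.
= 3^3 + 3^2 + 3^1 + 3^0
= 27 + 9 + 3 + 1
= 40

40


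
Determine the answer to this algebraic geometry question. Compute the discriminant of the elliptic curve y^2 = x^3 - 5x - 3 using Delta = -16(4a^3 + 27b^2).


Compute each component:
4a^3 = 4*(-5)^3 = 4*(-125) = -500
27b^2 = 27*(-3)^2 = 27*9 = 243
4a^3 + 27b^2 = -500 + 243 = -257
Delta = -16*(-257) = 4112

4112


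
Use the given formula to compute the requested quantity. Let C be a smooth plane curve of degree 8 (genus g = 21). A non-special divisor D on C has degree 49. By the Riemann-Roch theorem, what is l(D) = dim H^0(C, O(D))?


First, compute the genus of a smooth plane curve of degree 8:
g = (d-1)(d-2)/2 = (8-1)(8-2)/2 = 21
For a non-special divisor D (i.e., h^1(D) = 0), Riemann-Roch gives:
l(D) = deg(D) - g + 1
Since deg(D) = 49 >= 2g - 1 = 41, D is non-special.
l(D) = 49 - 21 + 1 = 29

29


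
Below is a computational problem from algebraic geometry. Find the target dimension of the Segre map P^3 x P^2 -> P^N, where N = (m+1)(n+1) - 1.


The Segre embedding maps P^m x P^n into P^N via
all products of coordinates from each factor.
N = (m+1)(n+1) - 1
N = (3+1)(2+1) - 1
N = 4*3 - 1
N = 12 - 1 = 11

11


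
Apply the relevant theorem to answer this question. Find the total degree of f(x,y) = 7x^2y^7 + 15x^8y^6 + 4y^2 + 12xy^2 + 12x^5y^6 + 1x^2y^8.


Examine each term for its total degree (sum of exponents).
  Term '7x^2y^7' has total degree 2+7 = 9.
  Term '15x^8y^6' has total degree 8+6 = 14.
  Term '4y^2' has total degree 0+2 = 2.
  Term '12xy^2' has total degree 1+2 = 3.
  Term '12x^5y^6' has total degree 5+6 = 11.
  Term '1x^2y^8' has total degree 2+8 = 10.
The maximum total degree among all terms is 14.

14


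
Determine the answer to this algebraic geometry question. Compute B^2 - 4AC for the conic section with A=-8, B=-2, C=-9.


The discriminant of a conic Ax^2 + Bxy + Cy^2 + ... = 0 is B^2 - 4AC.
B^2 = (-2)^2 = 4
4AC = 4*(-8)*(-9) = 288
Discriminant = 4 - 288 = -284

-284


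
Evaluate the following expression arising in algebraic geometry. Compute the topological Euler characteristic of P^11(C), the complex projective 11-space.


The complex projective space P^11 has one cell in each even real dimension 0, 2, ..., 22.
The cohomology groups are H^{2k}(P^11) = Z for k = 0,...,11, and 0 otherwise.
Euler characteristic = sum of Betti numbers = 1 per even-dimensional cohomology group.
chi(P^11) = 11 + 1 = 12

12


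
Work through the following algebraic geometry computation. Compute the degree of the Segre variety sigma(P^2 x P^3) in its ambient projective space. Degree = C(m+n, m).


The degree of the Segre variety P^2 x P^3 is C(m+n, m).
= C(5, 2)
= 10

10


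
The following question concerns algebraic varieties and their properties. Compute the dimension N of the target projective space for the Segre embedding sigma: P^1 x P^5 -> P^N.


The Segre embedding maps P^m x P^n into P^N via
all products of coordinates from each factor.
N = (m+1)(n+1) - 1
N = (1+1)(5+1) - 1
N = 2*6 - 1
N = 12 - 1 = 11

11


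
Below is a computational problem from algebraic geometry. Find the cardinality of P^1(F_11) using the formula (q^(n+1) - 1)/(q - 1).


P^1(F_11) has (q^(n+1) - 1)/(q - 1) points.
= 11^1 + 11^0
= 11 + 1
= 12

12


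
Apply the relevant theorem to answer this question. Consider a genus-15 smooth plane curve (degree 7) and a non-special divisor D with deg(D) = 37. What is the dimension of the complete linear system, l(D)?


First, compute the genus of a smooth plane curve of degree 7:
g = (d-1)(d-2)/2 = (7-1)(7-2)/2 = 15
For a non-special divisor D (i.e., h^1(D) = 0), Riemann-Roch gives:
l(D) = deg(D) - g + 1
Since deg(D) = 37 >= 2g - 1 = 29, D is non-special.
l(D) = 37 - 15 + 1 = 23

23


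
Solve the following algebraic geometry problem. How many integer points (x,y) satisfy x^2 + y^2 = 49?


Systematically check integer values of x where x^2 <= 49.
For each valid x, check if 49 - x^2 is a perfect square.
x=0: 49 - 0 = 49, sqrt = 7 (valid)
x=7: 49 - 49 = 0, sqrt = 0 (valid)
Total integer solutions found: 4

4


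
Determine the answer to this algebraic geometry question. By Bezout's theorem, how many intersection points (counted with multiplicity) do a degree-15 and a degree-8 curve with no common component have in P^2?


Bezout's theorem states the intersection count equals the product of degrees.
Intersection count = 15 * 8 = 120

120


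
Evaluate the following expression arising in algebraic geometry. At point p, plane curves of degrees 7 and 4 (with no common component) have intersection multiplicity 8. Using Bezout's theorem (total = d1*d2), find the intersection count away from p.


By Bezout's theorem, the total intersection number is d1 * d2.
Total = 7 * 4 = 28
Intersection multiplicity at p = 8
Remaining intersections = 28 - 8 = 20

20


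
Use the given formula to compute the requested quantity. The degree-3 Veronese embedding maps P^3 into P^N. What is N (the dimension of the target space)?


The Veronese embedding v_d: P^n -> P^N maps each point to all
degree-d monomials in n+1 homogeneous coordinates.
N = C(n+d, d) - 1
N = C(3+3, 3) - 1
N = C(6, 3) - 1
C(6, 3) = 20
N = 20 - 1 = 19

19


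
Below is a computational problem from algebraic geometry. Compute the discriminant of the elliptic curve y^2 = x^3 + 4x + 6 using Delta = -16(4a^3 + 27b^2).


Compute each component:
4a^3 = 4*4^3 = 4*64 = 256
27b^2 = 27*6^2 = 27*36 = 972
4a^3 + 27b^2 = 256 + 972 = 1228
Delta = -16*1228 = -19648

-19648


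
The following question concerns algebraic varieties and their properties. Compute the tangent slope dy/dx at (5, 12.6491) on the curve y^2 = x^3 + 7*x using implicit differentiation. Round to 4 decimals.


Using implicit differentiation of y^2 = x^3 + 7*x:
2y * dy/dx = 3x^2 + 7
dy/dx = (3x^2 + 7)/(2y)
Numerator: 3*5^2 + 7 = 82
Denominator: 2*12.6491 = 25.2982
dy/dx = 82/25.2982 = 3.2413

3.2413


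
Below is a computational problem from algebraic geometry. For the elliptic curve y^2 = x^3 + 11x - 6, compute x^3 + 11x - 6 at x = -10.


Compute x^3 + 11x - 6 at x = -10:
x^3 = (-10)^3 = -1000
11*x = 11*(-10) = -110
Sum: -1000 - 110 - 6 = -1116

-1116


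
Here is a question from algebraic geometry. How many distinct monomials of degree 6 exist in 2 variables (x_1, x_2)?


The number of degree-6 monomials in 2 variables is C(d+n-1, n-1).
= C(6+2-1, 2-1) = C(7, 1)
= 7

7


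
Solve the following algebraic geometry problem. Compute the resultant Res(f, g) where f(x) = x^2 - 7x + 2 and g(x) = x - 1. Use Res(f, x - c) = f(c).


For Res(f, x - c), we evaluate f at x = c.
f(1) = 1^2 - 7*1 + 2
= 1 - 7 + 2
= -6 + 2 = -4
Res(f, g) = -4

-4


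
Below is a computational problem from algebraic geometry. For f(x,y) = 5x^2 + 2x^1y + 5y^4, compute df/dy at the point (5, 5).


df/dy = 2*x^1 + 4*5*y^3
At (5,5): 2*5^1 + 4*5*5^3
= 10 + 2500
= 2510

2510


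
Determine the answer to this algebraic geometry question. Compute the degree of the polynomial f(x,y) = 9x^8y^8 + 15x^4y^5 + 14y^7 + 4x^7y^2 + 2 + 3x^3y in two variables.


Examine each term for its total degree (sum of exponents).
  Term '9x^8y^8' has total degree 8+8 = 16.
  Term '15x^4y^5' has total degree 4+5 = 9.
  Term '14y^7' has total degree 0+7 = 7.
  Term '4x^7y^2' has total degree 7+2 = 9.
  Term '2' has total degree 0+0 = 0.
  Term '3x^3y' has total degree 3+1 = 4.
The maximum total degree among all terms is 16.

16


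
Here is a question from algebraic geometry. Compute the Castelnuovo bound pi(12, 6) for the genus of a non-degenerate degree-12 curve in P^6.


Castelnuovo's bound: write d - 1 = m(r-1) + epsilon with 0 <= epsilon < r-1.
d - 1 = 12 - 1 = 11
r - 1 = 6 - 1 = 5
11 = 2*5 + 1, so m = 2, epsilon = 1
pi(d, r) = m(m-1)(r-1)/2 + m*epsilon
= 2*1*5/2 + 2*1
= 10/2 + 2
= 5 + 2 = 7

7


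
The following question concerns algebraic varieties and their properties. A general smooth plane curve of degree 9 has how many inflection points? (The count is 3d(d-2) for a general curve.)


For a general smooth plane curve C of degree d, the inflection points are
the intersection of C with its Hessian curve, which has degree 3(d-2).
By Bezout, the total intersection number is d * 3(d-2) = 9 * 21 = 189.
For a general curve every flex is ordinary, so each contributes
multiplicity 1 to C·Hess(C), and the number of distinct inflection
points is 3d(d-2).
Inflection points = 3*9*(9-2) = 3*9*7 = 189

189


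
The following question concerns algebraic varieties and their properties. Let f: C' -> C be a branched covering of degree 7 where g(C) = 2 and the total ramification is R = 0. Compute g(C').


Riemann-Hurwitz formula: 2g' - 2 = d(2g - 2) + R
Given: d = 7, g = 2, R = 0
2g' - 2 = 7*(2*2 - 2) + 0
2g' - 2 = 7*2 + 0
2g' - 2 = 14 + 0 = 14
2g' = 16
g' = 8

8


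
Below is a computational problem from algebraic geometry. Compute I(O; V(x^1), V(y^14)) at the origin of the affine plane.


The intersection multiplicity of V(x^a) and V(y^b) at the origin is:
I(O; V(x^1), V(y^14)) = dim_k(k[x,y]/(x^1, y^14))
A basis for k[x,y]/(x^1, y^14) is the set of monomials x^i * y^j
where 0 <= i < 1 and 0 <= j < 14.
The number of such monomials is 1 * 14 = 14

14


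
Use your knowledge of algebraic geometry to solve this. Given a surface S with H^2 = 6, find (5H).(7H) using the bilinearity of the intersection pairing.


Using bilinearity of the intersection pairing on a surface S:
(aH).(bH) = ab * (H.H)
We have H^2 = 6.
D.E = (5H).(7H) = 5*7*6
= 35*6
= 210

210


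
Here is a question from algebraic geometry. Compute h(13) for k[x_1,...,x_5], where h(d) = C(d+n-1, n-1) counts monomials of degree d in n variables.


The Hilbert function for the polynomial ring in 5 variables is:
h(d) = C(d+n-1, n-1)
h(13) = C(13+5-1, 5-1) = C(17, 4)
= 17! / (4! * 13!)
= 2380

2380


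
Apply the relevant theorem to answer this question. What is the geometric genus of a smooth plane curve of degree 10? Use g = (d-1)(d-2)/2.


Using the genus formula for smooth plane curves:
g = (d-1)(d-2)/2
g = (10-1)(10-2)/2
g = 9*8/2
g = 72/2 = 36

36


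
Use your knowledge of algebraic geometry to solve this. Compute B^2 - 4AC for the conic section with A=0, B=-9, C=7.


The discriminant of a conic Ax^2 + Bxy + Cy^2 + ... = 0 is B^2 - 4AC.
B^2 = (-9)^2 = 81
4AC = 4*0*7 = 0
Discriminant = 81 + 0 = 81

81


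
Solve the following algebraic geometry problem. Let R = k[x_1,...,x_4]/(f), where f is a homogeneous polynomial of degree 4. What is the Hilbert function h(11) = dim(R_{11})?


For R = k[x_1,...,x_n]/(f) with f homogeneous of degree e:
The Hilbert series is (1 - t^e)/(1 - t)^n.
So h(d) = C(d+n-1, n-1) - C(d-e+n-1, n-1) for d >= e.
With n=4, e=4, d=11:
C(11+4-1, 4-1) = C(14, 3) = 364
C(11-4+4-1, 4-1) = C(10, 3) = 120
h(11) = 364 - 120 = 244

244


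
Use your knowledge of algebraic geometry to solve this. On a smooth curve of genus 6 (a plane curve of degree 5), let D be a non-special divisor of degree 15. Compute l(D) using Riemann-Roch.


First, compute the genus of a smooth plane curve of degree 5:
g = (d-1)(d-2)/2 = (5-1)(5-2)/2 = 6
For a non-special divisor D (i.e., h^1(D) = 0), Riemann-Roch gives:
l(D) = deg(D) - g + 1
Since deg(D) = 15 >= 2g - 1 = 11, D is non-special.
l(D) = 15 - 6 + 1 = 10

10


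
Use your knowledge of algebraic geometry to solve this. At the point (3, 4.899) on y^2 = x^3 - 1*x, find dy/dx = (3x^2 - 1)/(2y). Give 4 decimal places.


Using implicit differentiation of y^2 = x^3 - 1*x:
2y * dy/dx = 3x^2 - 1
dy/dx = (3x^2 - 1)/(2y)
Numerator: 3*3^2 - 1 = 26
Denominator: 2*4.899 = 9.798
dy/dx = 26/9.798 = 2.6536

2.6536


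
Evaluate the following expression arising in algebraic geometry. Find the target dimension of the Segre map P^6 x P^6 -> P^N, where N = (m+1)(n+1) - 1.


The Segre embedding maps P^m x P^n into P^N via
all products of coordinates from each factor.
N = (m+1)(n+1) - 1
N = (6+1)(6+1) - 1
N = 7*7 - 1
N = 49 - 1 = 48

48


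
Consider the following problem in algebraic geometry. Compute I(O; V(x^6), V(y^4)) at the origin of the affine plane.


The intersection multiplicity of V(x^a) and V(y^b) at the origin is:
I(O; V(x^6), V(y^4)) = dim_k(k[x,y]/(x^6, y^4))
A basis for k[x,y]/(x^6, y^4) is the set of monomials x^i * y^j
where 0 <= i < 6 and 0 <= j < 4.
The number of such monomials is 6 * 4 = 24

24


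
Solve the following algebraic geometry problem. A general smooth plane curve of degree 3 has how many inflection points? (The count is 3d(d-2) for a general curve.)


For a general smooth plane curve C of degree d, the inflection points are
the intersection of C with its Hessian curve, which has degree 3(d-2).
By Bezout, the total intersection number is d * 3(d-2) = 3 * 3 = 9.
For a general curve every flex is ordinary, so each contributes
multiplicity 1 to C·Hess(C), and the number of distinct inflection
points is 3d(d-2).
Inflection points = 3*3*(3-2) = 3*3*1 = 9

9


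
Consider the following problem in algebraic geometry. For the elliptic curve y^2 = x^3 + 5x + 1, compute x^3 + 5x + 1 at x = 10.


Compute x^3 + 5x + 1 at x = 10:
x^3 = 10^3 = 1000
5*x = 5*10 = 50
Sum: 1000 + 50 + 1 = 1051

1051


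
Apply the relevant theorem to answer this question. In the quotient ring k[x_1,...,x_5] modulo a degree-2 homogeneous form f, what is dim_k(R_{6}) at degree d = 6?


For R = k[x_1,...,x_n]/(f) with f homogeneous of degree e:
The Hilbert series is (1 - t^e)/(1 - t)^n.
So h(d) = C(d+n-1, n-1) - C(d-e+n-1, n-1) for d >= e.
With n=5, e=2, d=6:
C(6+5-1, 5-1) = C(10, 4) = 210
C(6-2+5-1, 5-1) = C(8, 4) = 70
h(6) = 210 - 70 = 140

140


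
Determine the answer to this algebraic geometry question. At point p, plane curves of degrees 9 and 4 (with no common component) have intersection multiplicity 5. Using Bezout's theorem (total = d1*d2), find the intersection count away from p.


By Bezout's theorem, the total intersection number is d1 * d2.
Total = 9 * 4 = 36
Intersection multiplicity at p = 5
Remaining intersections = 36 - 5 = 31

31


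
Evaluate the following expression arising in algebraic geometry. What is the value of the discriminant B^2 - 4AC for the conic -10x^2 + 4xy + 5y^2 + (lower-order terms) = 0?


The discriminant of a conic Ax^2 + Bxy + Cy^2 + ... = 0 is B^2 - 4AC.
B^2 = 4^2 = 16
4AC = 4*(-10)*5 = -200
Discriminant = 16 + 200 = 216

216


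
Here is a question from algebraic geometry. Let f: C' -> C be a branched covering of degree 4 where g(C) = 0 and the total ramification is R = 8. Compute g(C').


Riemann-Hurwitz formula: 2g' - 2 = d(2g - 2) + R
Given: d = 4, g = 0, R = 8
2g' - 2 = 4*(2*0 - 2) + 8
2g' - 2 = 4*(-2) + 8
2g' - 2 = -8 + 8 = 0
2g' = 2
g' = 1

1


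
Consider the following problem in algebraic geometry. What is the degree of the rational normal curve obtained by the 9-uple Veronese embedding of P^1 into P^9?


The rational normal curve in P^9 is the image of P^1 under the 9-uple Veronese.
A general hyperplane in P^9 pulls back to a degree-9 form on P^1, which has 9 zeros,
so the curve meets a general hyperplane in 9 points. Degree = 9.

9


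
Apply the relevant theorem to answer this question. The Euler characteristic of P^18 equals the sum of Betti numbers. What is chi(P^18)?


The complex projective space P^18 has one cell in each even real dimension 0, 2, ..., 36.
The cohomology groups are H^{2k}(P^18) = Z for k = 0,...,18, and 0 otherwise.
Euler characteristic = sum of Betti numbers = 1 per even-dimensional cohomology group.
chi(P^18) = 18 + 1 = 19

19


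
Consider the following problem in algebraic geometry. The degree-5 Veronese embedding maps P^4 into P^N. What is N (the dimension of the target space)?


The Veronese embedding v_d: P^n -> P^N maps each point to all
degree-d monomials in n+1 homogeneous coordinates.
N = C(n+d, d) - 1
N = C(4+5, 5) - 1
N = C(9, 5) - 1
C(9, 5) = 126
N = 126 - 1 = 125

125


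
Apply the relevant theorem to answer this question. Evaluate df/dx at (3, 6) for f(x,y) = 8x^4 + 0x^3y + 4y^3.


df/dx = 4*8*x^3 + 3*0*x^2*y
At (3,6): 4*8*3^3 + 3*0*3^2*6
= 864 + 0
= 864

864


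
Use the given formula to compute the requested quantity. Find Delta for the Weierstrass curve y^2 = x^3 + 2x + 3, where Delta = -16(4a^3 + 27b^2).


Compute each component:
4a^3 = 4*2^3 = 4*8 = 32
27b^2 = 27*3^2 = 27*9 = 243
4a^3 + 27b^2 = 32 + 243 = 275
Delta = -16*275 = -4400

-4400


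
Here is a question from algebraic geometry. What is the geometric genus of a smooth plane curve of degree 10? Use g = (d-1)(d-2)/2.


Using the genus formula for smooth plane curves:
g = (d-1)(d-2)/2
g = (10-1)(10-2)/2
g = 9*8/2
g = 72/2 = 36

36


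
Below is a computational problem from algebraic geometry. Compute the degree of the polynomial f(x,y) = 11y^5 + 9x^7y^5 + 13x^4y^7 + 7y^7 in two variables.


Examine each term for its total degree (sum of exponents).
  Term '11y^5' has total degree 0+5 = 5.
  Term '9x^7y^5' has total degree 7+5 = 12.
  Term '13x^4y^7' has total degree 4+7 = 11.
  Term '7y^7' has total degree 0+7 = 7.
The maximum total degree among all terms is 12.

12


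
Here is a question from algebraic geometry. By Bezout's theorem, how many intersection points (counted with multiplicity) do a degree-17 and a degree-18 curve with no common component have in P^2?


Bezout's theorem states the intersection count equals the product of degrees.
Intersection count = 17 * 18 = 306

306


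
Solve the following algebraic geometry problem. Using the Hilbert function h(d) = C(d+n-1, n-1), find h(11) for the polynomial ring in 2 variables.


The Hilbert function for the polynomial ring in 2 variables is:
h(d) = C(d+n-1, n-1)
h(11) = C(11+2-1, 2-1) = C(12, 1)
= 12! / (1! * 11!)
= 12

12


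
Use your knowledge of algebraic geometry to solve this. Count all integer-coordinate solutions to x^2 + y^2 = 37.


Systematically check integer values of x where x^2 <= 37.
For each valid x, check if 37 - x^2 is a perfect square.
x=1: 37 - 1 = 36, sqrt = 6 (valid)
x=6: 37 - 36 = 1, sqrt = 1 (valid)
Total integer solutions found: 8

8


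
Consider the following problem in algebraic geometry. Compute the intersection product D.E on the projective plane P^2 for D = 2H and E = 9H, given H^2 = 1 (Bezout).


Using bilinearity of the intersection pairing on the projective plane P^2:
(aH).(bH) = ab * (H.H)
We have H^2 = 1 (Bezout).
D.E = (2H).(9H) = 2*9*1
= 18*1
= 18

18


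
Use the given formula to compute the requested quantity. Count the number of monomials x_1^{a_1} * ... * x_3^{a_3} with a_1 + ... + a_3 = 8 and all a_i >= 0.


The number of degree-8 monomials in 3 variables is C(d+n-1, n-1).
= C(8+3-1, 3-1) = C(10, 2)
= 45

45


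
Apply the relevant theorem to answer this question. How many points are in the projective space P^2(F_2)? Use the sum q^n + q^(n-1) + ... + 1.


P^2(F_2) has (q^(n+1) - 1)/(q - 1) points.
= 2^2 + 2^1 + 2^0
= 4 + 2 + 1
= 7

7


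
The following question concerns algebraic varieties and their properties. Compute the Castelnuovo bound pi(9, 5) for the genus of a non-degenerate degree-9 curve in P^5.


Castelnuovo's bound: write d - 1 = m(r-1) + epsilon with 0 <= epsilon < r-1.
d - 1 = 9 - 1 = 8
r - 1 = 5 - 1 = 4
8 = 2*4 + 0, so m = 2, epsilon = 0
pi(d, r) = m(m-1)(r-1)/2 + m*epsilon
= 2*1*4/2 + 2*0
= 8/2 + 0
= 4 + 0 = 4

4


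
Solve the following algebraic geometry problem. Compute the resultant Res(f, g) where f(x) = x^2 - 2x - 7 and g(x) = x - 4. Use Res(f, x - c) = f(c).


For Res(f, x - c), we evaluate f at x = c.
f(4) = 4^2 - 2*4 - 7
= 16 - 8 - 7
= 8 - 7 = 1
Res(f, g) = 1

1


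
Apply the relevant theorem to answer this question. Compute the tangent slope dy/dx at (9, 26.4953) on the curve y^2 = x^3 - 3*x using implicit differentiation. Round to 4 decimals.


Using implicit differentiation of y^2 = x^3 - 3*x:
2y * dy/dx = 3x^2 - 3
dy/dx = (3x^2 - 3)/(2y)
Numerator: 3*9^2 - 3 = 240
Denominator: 2*26.4953 = 52.9906
dy/dx = 240/52.9906 = 4.5291

4.5291


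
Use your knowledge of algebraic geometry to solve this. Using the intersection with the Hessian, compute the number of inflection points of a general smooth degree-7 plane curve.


For a general smooth plane curve C of degree d, the inflection points are
the intersection of C with its Hessian curve, which has degree 3(d-2).
By Bezout, the total intersection number is d * 3(d-2) = 7 * 15 = 105.
For a general curve every flex is ordinary, so each contributes
multiplicity 1 to C·Hess(C), and the number of distinct inflection
points is 3d(d-2).
Inflection points = 3*7*(7-2) = 3*7*5 = 105

105


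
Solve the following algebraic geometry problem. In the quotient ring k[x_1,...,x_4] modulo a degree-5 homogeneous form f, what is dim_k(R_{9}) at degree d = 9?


For R = k[x_1,...,x_n]/(f) with f homogeneous of degree e:
The Hilbert series is (1 - t^e)/(1 - t)^n.
So h(d) = C(d+n-1, n-1) - C(d-e+n-1, n-1) for d >= e.
With n=4, e=5, d=9:
C(9+4-1, 4-1) = C(12, 3) = 220
C(9-5+4-1, 4-1) = C(7, 3) = 35
h(9) = 220 - 35 = 185

185
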